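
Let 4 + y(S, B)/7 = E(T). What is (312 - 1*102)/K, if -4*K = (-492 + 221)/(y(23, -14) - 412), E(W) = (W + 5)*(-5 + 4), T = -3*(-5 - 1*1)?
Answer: -504840/271 ≈ -1862.9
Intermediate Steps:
T = 18 (T = -3*(-5 - 1) = -3*(-6) = 18)
E(W) = -5 - W (E(W) = (5 + W)*(-1) = -5 - W)
y(S, B) = -189 (y(S, B) = -28 + 7*(-5 - 1*18) = -28 + 7*(-5 - 18) = -28 + 7*(-23) = -28 - 161 = -189)
K = -271/2404 (K = -(-492 + 221)/(4*(-189 - 412)) = -(-271)/(4*(-601)) = -(-271)*(-1)/(4*601) = -¼*271/601 = -271/2404 ≈ -0.11273)
(312 - 1*102)/K = (312 - 1*102)/(-271/2404) = (312 - 102)*(-2404/271) = 210*(-2404/271) = -504840/271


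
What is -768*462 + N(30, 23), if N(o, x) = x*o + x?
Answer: -354103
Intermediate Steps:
N(o, x) = x + o*x (N(o, x) = o*x + x = x + o*x)
-768*462 + N(30, 23) = -768*462 + 23*(1 + 30) = -354816 + 23*31 = -354816 + 713 = -354103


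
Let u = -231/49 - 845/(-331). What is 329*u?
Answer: -235376/331 ≈ -711.11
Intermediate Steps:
u = -5008/2317 (u = -231*1/49 - 845*(-1/331) = -33/7 + 845/331 = -5008/2317 ≈ -2.1614)
329*u = 329*(-5008/2317) = -235376/331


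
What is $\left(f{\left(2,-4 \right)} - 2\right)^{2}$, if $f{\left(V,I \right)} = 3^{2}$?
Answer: $49$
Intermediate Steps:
$f{\left(V,I \right)} = 9$
$\left(f{\left(2,-4 \right)} - 2\right)^{2} = \left(9 - 2\right)^{2} = 7^{2} = 49$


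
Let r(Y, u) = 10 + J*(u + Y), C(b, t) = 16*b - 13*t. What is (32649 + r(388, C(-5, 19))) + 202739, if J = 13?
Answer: 236191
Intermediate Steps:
C(b, t) = -13*t + 16*b
r(Y, u) = 10 + 13*Y + 13*u (r(Y, u) = 10 + 13*(u + Y) = 10 + 13*(Y + u) = 10 + (13*Y + 13*u) = 10 + 13*Y + 13*u)
(32649 + r(388, C(-5, 19))) + 202739 = (32649 + (10 + 13*388 + 13*(-13*19 + 16*(-5)))) + 202739 = (32649 + (10 + 5044 + 13*(-247 - 80))) + 202739 = (32649 + (10 + 5044 + 13*(-327))) + 202739 = (32649 + (10 + 5044 - 4251)) + 202739 = (32649 + 803) + 202739 = 33452 + 202739 = 236191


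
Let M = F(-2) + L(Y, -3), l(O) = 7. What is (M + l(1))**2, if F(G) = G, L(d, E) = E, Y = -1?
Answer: 4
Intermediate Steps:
M = -5 (M = -2 - 3 = -5)
(M + l(1))**2 = (-5 + 7)**2 = 2**2 = 4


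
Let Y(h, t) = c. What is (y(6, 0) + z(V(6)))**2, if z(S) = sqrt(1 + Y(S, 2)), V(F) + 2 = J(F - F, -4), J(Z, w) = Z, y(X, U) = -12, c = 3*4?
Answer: (12 - sqrt(13))**2 ≈ 70.467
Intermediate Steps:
c = 12
Y(h, t) = 12
V(F) = -2 (V(F) = -2 + (F - F) = -2 + 0 = -2)
z(S) = sqrt(13) (z(S) = sqrt(1 + 12) = sqrt(13))
(y(6, 0) + z(V(6)))**2 = (-12 + sqrt(13))**2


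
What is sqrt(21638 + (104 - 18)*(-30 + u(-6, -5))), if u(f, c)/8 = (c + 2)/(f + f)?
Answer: sqrt(19230) ≈ 138.67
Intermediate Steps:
u(f, c) = 4*(2 + c)/f (u(f, c) = 8*((c + 2)/(f + f)) = 8*((2 + c)/((2*f))) = 8*((2 + c)*(1/(2*f))) = 8*((2 + c)/(2*f)) = 4*(2 + c)/f)
sqrt(21638 + (104 - 18)*(-30 + u(-6, -5))) = sqrt(21638 + (104 - 18)*(-30 + 4*(2 - 5)/(-6))) = sqrt(21638 + 86*(-30 + 4*(-1/6)*(-3))) = sqrt(21638 + 86*(-30 + 2)) = sqrt(21638 + 86*(-28)) = sqrt(21638 - 2408) = sqrt(19230)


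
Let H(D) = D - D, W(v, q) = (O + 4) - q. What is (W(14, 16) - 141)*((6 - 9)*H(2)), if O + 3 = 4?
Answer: 0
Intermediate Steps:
O = 1 (O = -3 + 4 = 1)
W(v, q) = 5 - q (W(v, q) = (1 + 4) - q = 5 - q)
H(D) = 0
(W(14, 16) - 141)*((6 - 9)*H(2)) = ((5 - 1*16) - 141)*((6 - 9)*0) = ((5 - 16) - 141)*(-3*0) = (-11 - 141)*0 = -152*0 = 0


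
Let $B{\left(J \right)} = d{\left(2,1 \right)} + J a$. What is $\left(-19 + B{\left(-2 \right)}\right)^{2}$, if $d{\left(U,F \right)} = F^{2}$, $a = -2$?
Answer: $196$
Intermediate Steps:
$B{\left(J \right)} = 1 - 2 J$ ($B{\left(J \right)} = 1^{2} + J \left(-2\right) = 1 - 2 J$)
$\left(-19 + B{\left(-2 \right)}\right)^{2} = \left(-19 + \left(1 - -4\right)\right)^{2} = \left(-19 + \left(1 + 4\right)\right)^{2} = \left(-19 + 5\right)^{2} = \left(-14\right)^{2} = 196$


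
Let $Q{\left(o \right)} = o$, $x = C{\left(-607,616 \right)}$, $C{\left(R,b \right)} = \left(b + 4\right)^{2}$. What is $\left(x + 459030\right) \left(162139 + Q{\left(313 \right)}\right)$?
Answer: $137016890360$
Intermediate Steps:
$C{\left(R,b \right)} = \left(4 + b\right)^{2}$
$x = 384400$ ($x = \left(4 + 616\right)^{2} = 620^{2} = 384400$)
$\left(x + 459030\right) \left(162139 + Q{\left(313 \right)}\right) = \left(384400 + 459030\right) \left(162139 + 313\right) = 843430 \cdot 162452 = 137016890360$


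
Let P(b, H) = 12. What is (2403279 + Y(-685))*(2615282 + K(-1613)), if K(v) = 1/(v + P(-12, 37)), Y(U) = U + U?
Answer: 10056952664312229/1601 ≈ 6.2817e+12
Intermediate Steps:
Y(U) = 2*U
K(v) = 1/(12 + v) (K(v) = 1/(v + 12) = 1/(12 + v))
(2403279 + Y(-685))*(2615282 + K(-1613)) = (2403279 + 2*(-685))*(2615282 + 1/(12 - 1613)) = (2403279 - 1370)*(2615282 + 1/(-1601)) = 2401909*(2615282 - 1/1601) = 2401909*(4187066481/1601) = 10056952664312229/1601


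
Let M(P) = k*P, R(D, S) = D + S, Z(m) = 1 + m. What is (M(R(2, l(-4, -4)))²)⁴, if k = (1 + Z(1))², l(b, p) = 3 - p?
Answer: 1853020188851841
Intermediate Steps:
k = 9 (k = (1 + (1 + 1))² = (1 + 2)² = 3² = 9)
M(P) = 9*P
(M(R(2, l(-4, -4)))²)⁴ = ((9*(2 + (3 - 1*(-4))))²)⁴ = ((9*(2 + (3 + 4)))²)⁴ = ((9*(2 + 7))²)⁴ = ((9*9)²)⁴ = (81²)⁴ = 6561⁴ = 1853020188851841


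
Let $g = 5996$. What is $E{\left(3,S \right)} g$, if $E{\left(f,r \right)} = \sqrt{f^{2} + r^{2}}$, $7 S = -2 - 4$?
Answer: $\frac{17988 \sqrt{53}}{7} \approx 18708.0$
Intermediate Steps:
$S = - \frac{6}{7}$ ($S = \frac{-2 - 4}{7} = \frac{1}{7} \left(-6\right) = - \frac{6}{7} \approx -0.85714$)
$E{\left(3,S \right)} g = \sqrt{3^{2} + \left(- \frac{6}{7}\right)^{2}} \cdot 5996 = \sqrt{9 + \frac{36}{49}} \cdot 5996 = \sqrt{\frac{477}{49}} \cdot 5996 = \frac{3 \sqrt{53}}{7} \cdot 5996 = \frac{17988 \sqrt{53}}{7}$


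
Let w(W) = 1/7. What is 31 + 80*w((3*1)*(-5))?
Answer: 297/7 ≈ 42.429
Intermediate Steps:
w(W) = ⅐
31 + 80*w((3*1)*(-5)) = 31 + 80*(⅐) = 31 + 80/7 = 297/7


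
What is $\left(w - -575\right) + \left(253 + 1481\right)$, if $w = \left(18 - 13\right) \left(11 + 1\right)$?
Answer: $2369$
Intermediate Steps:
$w = 60$ ($w = 5 \cdot 12 = 60$)
$\left(w - -575\right) + \left(253 + 1481\right) = \left(60 - -575\right) + \left(253 + 1481\right) = \left(60 + 575\right) + 1734 = 635 + 1734 = 2369$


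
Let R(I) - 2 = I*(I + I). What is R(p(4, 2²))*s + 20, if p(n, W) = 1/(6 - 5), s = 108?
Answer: 452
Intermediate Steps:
p(n, W) = 1 (p(n, W) = 1/1 = 1)
R(I) = 2 + 2*I² (R(I) = 2 + I*(I + I) = 2 + I*(2*I) = 2 + 2*I²)
R(p(4, 2²))*s + 20 = (2 + 2*1²)*108 + 20 = (2 + 2*1)*108 + 20 = (2 + 2)*108 + 20 = 4*108 + 20 = 432 + 20 = 452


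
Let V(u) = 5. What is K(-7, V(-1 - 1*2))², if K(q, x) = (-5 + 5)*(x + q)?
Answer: 0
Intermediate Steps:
K(q, x) = 0 (K(q, x) = 0*(q + x) = 0)
K(-7, V(-1 - 1*2))² = 0² = 0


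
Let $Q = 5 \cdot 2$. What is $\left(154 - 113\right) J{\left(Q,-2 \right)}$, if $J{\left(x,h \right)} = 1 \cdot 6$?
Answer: $246$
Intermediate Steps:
$Q = 10$
$J{\left(x,h \right)} = 6$
$\left(154 - 113\right) J{\left(Q,-2 \right)} = \left(154 - 113\right) 6 = 41 \cdot 6 = 246$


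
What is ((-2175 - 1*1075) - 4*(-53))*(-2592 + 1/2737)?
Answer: 3078927502/391 ≈ 7.8745e+6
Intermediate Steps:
((-2175 - 1*1075) - 4*(-53))*(-2592 + 1/2737) = ((-2175 - 1075) + 212)*(-2592 + 1/2737) = (-3250 + 212)*(-7094303/2737) = -3038*(-7094303/2737) = 3078927502/391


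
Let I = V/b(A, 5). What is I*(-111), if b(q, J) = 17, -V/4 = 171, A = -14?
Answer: 75924/17 ≈ 4466.1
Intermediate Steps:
V = -684 (V = -4*171 = -684)
I = -684/17 ≈ -40.235
I*(-111) = -684/17*(-111) = 75924/17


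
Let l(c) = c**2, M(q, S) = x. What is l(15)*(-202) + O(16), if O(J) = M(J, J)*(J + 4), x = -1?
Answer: -45470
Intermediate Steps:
M(q, S) = -1
O(J) = -4 - J (O(J) = -(J + 4) = -(4 + J) = -4 - J)
l(15)*(-202) + O(16) = 15**2*(-202) + (-4 - 1*16) = 225*(-202) + (-4 - 16) = -45450 - 20 = -45470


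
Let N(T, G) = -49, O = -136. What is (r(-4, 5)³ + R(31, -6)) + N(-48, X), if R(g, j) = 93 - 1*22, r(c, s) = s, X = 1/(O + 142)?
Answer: 147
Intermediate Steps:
X = ⅙ (X = 1/(-136 + 142) = 1/6 = ⅙ ≈ 0.16667)
R(g, j) = 71 (R(g, j) = 93 - 22 = 71)
(r(-4, 5)³ + R(31, -6)) + N(-48, X) = (5³ + 71) - 49 = (125 + 71) - 49 = 196 - 49 = 147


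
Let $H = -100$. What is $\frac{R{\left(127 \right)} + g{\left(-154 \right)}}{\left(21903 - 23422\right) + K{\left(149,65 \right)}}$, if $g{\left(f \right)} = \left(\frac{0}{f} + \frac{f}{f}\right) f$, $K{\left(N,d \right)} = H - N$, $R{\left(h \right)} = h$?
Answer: $\frac{27}{1768} \approx 0.015271$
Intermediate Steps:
$K{\left(N,d \right)} = -100 - N$
$g{\left(f \right)} = f$ ($g{\left(f \right)} = \left(0 + 1\right) f = 1 f = f$)
$\frac{R{\left(127 \right)} + g{\left(-154 \right)}}{\left(21903 - 23422\right) + K{\left(149,65 \right)}} = \frac{127 - 154}{\left(21903 - 23422\right) - 249} = - \frac{27}{\left(21903 - 23422\right) - 249} = - \frac{27}{-1519 - 249} = - \frac{27}{-1768} = \left(-27\right) \left(- \frac{1}{1768}\right) = \frac{27}{1768}$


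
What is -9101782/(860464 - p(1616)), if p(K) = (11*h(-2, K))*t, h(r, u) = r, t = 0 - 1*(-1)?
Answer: -4550891/430243 ≈ -10.577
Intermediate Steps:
t = 1 (t = 0 + 1 = 1)
p(K) = -22 (p(K) = (11*(-2))*1 = -22*1 = -22)
-9101782/(860464 - p(1616)) = -9101782/(860464 - 1*(-22)) = -9101782/(860464 + 22) = -9101782/860486 = -9101782*1/860486 = -4550891/430243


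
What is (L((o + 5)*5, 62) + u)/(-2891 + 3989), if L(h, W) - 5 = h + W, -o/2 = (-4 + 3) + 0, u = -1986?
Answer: -314/183 ≈ -1.7158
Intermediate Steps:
o = 2 (o = -2*((-4 + 3) + 0) = -2*(-1 + 0) = -2*(-1) = 2)
L(h, W) = 5 + W + h (L(h, W) = 5 + (h + W) = 5 + (W + h) = 5 + W + h)
(L((o + 5)*5, 62) + u)/(-2891 + 3989) = ((5 + 62 + (2 + 5)*5) - 1986)/(-2891 + 3989) = ((5 + 62 + 7*5) - 1986)/1098 = ((5 + 62 + 35) - 1986)*(1/1098) = (102 - 1986)*(1/1098) = -1884*1/1098 = -314/183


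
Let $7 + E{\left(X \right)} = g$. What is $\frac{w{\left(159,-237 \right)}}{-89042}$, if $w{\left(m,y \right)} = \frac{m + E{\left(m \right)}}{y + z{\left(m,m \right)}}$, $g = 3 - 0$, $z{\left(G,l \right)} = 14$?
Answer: $\frac{155}{19856366} \approx 7.8061 \cdot 10^{-6}$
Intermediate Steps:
$g = 3$ ($g = 3 + 0 = 3$)
$E{\left(X \right)} = -4$ ($E{\left(X \right)} = -7 + 3 = -4$)
$w{\left(m,y \right)} = \frac{-4 + m}{14 + y}$ ($w{\left(m,y \right)} = \frac{m - 4}{y + 14} = \frac{-4 + m}{14 + y}$)
$\frac{w{\left(159,-237 \right)}}{-89042} = \frac{\frac{1}{14 - 237} \left(-4 + 159\right)}{-89042} = \frac{1}{-223} \cdot 155 \left(- \frac{1}{89042}\right) = \left(- \frac{1}{223}\right) 155 \left(- \frac{1}{89042}\right) = \left(- \frac{155}{223}\right) \left(- \frac{1}{89042}\right) = \frac{155}{19856366}$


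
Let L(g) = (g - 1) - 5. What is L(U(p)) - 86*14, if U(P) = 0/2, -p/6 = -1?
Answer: -1210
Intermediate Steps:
p = 6 (p = -6*(-1) = 6)
U(P) = 0 (U(P) = 0*(½) = 0)
L(g) = -6 + g (L(g) = (-1 + g) - 5 = -6 + g)
L(U(p)) - 86*14 = (-6 + 0) - 86*14 = -6 - 1204 = -1210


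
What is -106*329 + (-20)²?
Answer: -34474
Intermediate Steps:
-106*329 + (-20)² = -34874 + 400 = -34474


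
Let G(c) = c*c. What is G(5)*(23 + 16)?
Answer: 975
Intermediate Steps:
G(c) = c²
G(5)*(23 + 16) = 5²*(23 + 16) = 25*39 = 975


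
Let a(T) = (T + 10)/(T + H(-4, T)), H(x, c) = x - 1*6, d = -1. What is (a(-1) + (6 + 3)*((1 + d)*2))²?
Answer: 81/121 ≈ 0.66942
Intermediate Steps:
H(x, c) = -6 + x (H(x, c) = x - 6 = -6 + x)
a(T) = (10 + T)/(-10 + T) (a(T) = (T + 10)/(T + (-6 - 4)) = (10 + T)/(T - 10) = (10 + T)/(-10 + T))
(a(-1) + (6 + 3)*((1 + d)*2))² = ((10 - 1)/(-10 - 1) + (6 + 3)*((1 - 1)*2))² = (9/(-11) + 9*(0*2))² = (-1/11*9 + 9*0)² = (-9/11 + 0)² = (-9/11)² = 81/121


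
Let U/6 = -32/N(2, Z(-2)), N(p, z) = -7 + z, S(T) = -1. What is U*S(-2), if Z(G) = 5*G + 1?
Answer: -12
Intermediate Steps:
Z(G) = 1 + 5*G
U = 12 (U = 6*(-32/(-7 + (1 + 5*(-2)))) = 6*(-32/(-7 + (1 - 10))) = 6*(-32/(-7 - 9)) = 6*(-32/(-16)) = 6*(-32*(-1/16)) = 6*2 = 12)
U*S(-2) = 12*(-1) = -12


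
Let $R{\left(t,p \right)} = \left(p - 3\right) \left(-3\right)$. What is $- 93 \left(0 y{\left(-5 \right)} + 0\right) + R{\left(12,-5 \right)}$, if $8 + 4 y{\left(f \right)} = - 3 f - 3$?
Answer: $24$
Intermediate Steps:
$R{\left(t,p \right)} = 9 - 3 p$ ($R{\left(t,p \right)} = \left(-3 + p\right) \left(-3\right) = 9 - 3 p$)
$y{\left(f \right)} = - \frac{11}{4} - \frac{3 f}{4}$ ($y{\left(f \right)} = -2 + \frac{- 3 f - 3}{4} = -2 + \frac{-3 - 3 f}{4} = -2 - \left(\frac{3}{4} + \frac{3 f}{4}\right) = - \frac{11}{4} - \frac{3 f}{4}$)
$- 93 \left(0 y{\left(-5 \right)} + 0\right) + R{\left(12,-5 \right)} = - 93 \left(0 \left(- \frac{11}{4} - - \frac{15}{4}\right) + 0\right) + \left(9 - -15\right) = - 93 \left(0 \left(- \frac{11}{4} + \frac{15}{4}\right) + 0\right) + \left(9 + 15\right) = - 93 \left(0 \cdot 1 + 0\right) + 24 = - 93 \left(0 + 0\right) + 24 = \left(-93\right) 0 + 24 = 0 + 24 = 24$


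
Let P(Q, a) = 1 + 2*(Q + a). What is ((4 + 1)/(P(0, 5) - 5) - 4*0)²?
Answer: 25/36 ≈ 0.69444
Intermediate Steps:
P(Q, a) = 1 + 2*Q + 2*a (P(Q, a) = 1 + (2*Q + 2*a) = 1 + 2*Q + 2*a)
((4 + 1)/(P(0, 5) - 5) - 4*0)² = ((4 + 1)/((1 + 2*0 + 2*5) - 5) - 4*0)² = (5/((1 + 0 + 10) - 5) + 0)² = (5/(11 - 5) + 0)² = (5/6 + 0)² = ((⅙)*5 + 0)² = (⅚ + 0)² = (⅚)² = 25/36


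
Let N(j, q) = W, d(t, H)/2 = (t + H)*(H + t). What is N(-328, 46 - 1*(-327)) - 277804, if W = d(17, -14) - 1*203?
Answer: -277989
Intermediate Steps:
d(t, H) = 2*(H + t)² (d(t, H) = 2*((t + H)*(H + t)) = 2*((H + t)*(H + t)) = 2*(H + t)²)
W = -185 (W = 2*(-14 + 17)² - 1*203 = 2*3² - 203 = 2*9 - 203 = 18 - 203 = -185)
N(j, q) = -185
N(-328, 46 - 1*(-327)) - 277804 = -185 - 277804 = -277989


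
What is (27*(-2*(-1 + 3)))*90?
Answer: -9720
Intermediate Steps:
(27*(-2*(-1 + 3)))*90 = (27*(-2*2))*90 = (27*(-4))*90 = -108*90 = -9720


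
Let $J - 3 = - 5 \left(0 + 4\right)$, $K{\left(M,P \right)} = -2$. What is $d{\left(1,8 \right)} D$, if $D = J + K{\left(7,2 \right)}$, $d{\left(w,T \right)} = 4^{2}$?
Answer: $-304$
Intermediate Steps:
$d{\left(w,T \right)} = 16$
$J = -17$ ($J = 3 - 5 \left(0 + 4\right) = 3 - 20 = -17$)
$D = -19$ ($D = -17 - 2 = -19$)
$d{\left(1,8 \right)} D = 16 \left(-19\right) = -304$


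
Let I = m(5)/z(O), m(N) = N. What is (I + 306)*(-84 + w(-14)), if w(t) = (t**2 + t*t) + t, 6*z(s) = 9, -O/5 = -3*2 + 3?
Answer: 90944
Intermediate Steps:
O = 15 (O = -5*(-3*2 + 3) = -5*(-6 + 3) = -5*(-3) = 15)
z(s) = 3/2 (z(s) = (1/6)*9 = 3/2)
I = 10/3 (I = 5/(3/2) = 5*(2/3) = 10/3 ≈ 3.3333)
w(t) = t + 2*t**2 (w(t) = (t**2 + t**2) + t = 2*t**2 + t = t + 2*t**2)
(I + 306)*(-84 + w(-14)) = (10/3 + 306)*(-84 - 14*(1 + 2*(-14))) = 928*(-84 - 14*(1 - 28))/3 = 928*(-84 - 14*(-27))/3 = 928*(-84 + 378)/3 = (928/3)*294 = 90944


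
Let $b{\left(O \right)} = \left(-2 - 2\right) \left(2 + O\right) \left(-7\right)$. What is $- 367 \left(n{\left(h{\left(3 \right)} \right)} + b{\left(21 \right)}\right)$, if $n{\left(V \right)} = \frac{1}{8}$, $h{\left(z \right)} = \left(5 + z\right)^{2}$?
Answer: $- \frac{1891151}{8} \approx -2.3639 \cdot 10^{5}$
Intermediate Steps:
$n{\left(V \right)} = \frac{1}{8}$
$b{\left(O \right)} = 56 + 28 O$ ($b{\left(O \right)} = - 4 \left(2 + O\right) \left(-7\right) = \left(-8 - 4 O\right) \left(-7\right) = 56 + 28 O$)
$- 367 \left(n{\left(h{\left(3 \right)} \right)} + b{\left(21 \right)}\right) = - 367 \left(\frac{1}{8} + \left(56 + 28 \cdot 21\right)\right) = - 367 \left(\frac{1}{8} + \left(56 + 588\right)\right) = - 367 \left(\frac{1}{8} + 644\right) = \left(-367\right) \frac{5153}{8} = - \frac{1891151}{8}$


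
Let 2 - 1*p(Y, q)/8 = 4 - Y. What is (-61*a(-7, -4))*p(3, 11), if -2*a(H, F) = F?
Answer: -976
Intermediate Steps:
a(H, F) = -F/2
p(Y, q) = -16 + 8*Y (p(Y, q) = 16 - 8*(4 - Y) = 16 + (-32 + 8*Y) = -16 + 8*Y)
(-61*a(-7, -4))*p(3, 11) = (-(-61)*(-4)/2)*(-16 + 8*3) = (-61*2)*(-16 + 24) = -122*8 = -976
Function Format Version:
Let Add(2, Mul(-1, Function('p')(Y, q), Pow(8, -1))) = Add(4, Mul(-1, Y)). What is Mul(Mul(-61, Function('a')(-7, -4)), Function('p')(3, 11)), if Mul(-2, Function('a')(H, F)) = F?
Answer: -976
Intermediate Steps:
Function('a')(H, F) = Mul(Rational(-1, 2), F)
Function('p')(Y, q) = Add(-16, Mul(8, Y)) (Function('p')(Y, q) = Add(16, Mul(-8, Add(4, Mul(-1, Y)))) = Add(16, Add(-32, Mul(8, Y))) = Add(-16, Mul(8, Y)))
Mul(Mul(-61, Function('a')(-7, -4)), Function('p')(3, 11)) = Mul(Mul(-61, Mul(Rational(-1, 2), -4)), Add(-16, Mul(8, 3))) = Mul(Mul(-61, 2), Add(-16, 24)) = Mul(-122, 8) = -976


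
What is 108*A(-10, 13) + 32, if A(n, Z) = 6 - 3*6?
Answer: -1264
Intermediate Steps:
A(n, Z) = -12 (A(n, Z) = 6 - 18 = -12)
108*A(-10, 13) + 32 = 108*(-12) + 32 = -1296 + 32 = -1264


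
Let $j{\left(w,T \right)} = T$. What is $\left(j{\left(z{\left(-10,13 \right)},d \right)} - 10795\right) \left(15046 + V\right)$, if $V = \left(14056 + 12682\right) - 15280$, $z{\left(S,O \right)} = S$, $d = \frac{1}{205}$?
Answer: $- \frac{58652662896}{205} \approx -2.8611 \cdot 10^{8}$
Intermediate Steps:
$d = \frac{1}{205} \approx 0.0048781$
$V = 11458$ ($V = 26738 - 15280 = 11458$)
$\left(j{\left(z{\left(-10,13 \right)},d \right)} - 10795\right) \left(15046 + V\right) = \left(\frac{1}{205} - 10795\right) \left(15046 + 11458\right) = \left(- \frac{2212974}{205}\right) 26504 = - \frac{58652662896}{205}$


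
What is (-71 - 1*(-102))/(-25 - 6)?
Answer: -1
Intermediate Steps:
(-71 - 1*(-102))/(-25 - 6) = (-71 + 102)/(-31) = 31*(-1/31) = -1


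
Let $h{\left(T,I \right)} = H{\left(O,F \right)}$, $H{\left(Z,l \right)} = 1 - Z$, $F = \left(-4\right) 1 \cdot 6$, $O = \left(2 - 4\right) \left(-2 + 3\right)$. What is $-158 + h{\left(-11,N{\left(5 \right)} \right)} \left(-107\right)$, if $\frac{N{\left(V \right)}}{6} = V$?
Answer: $-479$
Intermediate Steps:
$N{\left(V \right)} = 6 V$
$O = -2$ ($O = \left(-2\right) 1 = -2$)
$F = -24$ ($F = \left(-4\right) 6 = -24$)
$h{\left(T,I \right)} = 3$ ($h{\left(T,I \right)} = 1 - -2 = 1 + 2 = 3$)
$-158 + h{\left(-11,N{\left(5 \right)} \right)} \left(-107\right) = -158 + 3 \left(-107\right) = -158 - 321 = -479$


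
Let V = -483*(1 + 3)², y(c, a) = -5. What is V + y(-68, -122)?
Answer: -7733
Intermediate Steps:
V = -7728 (V = -483*4² = -483*16 = -7728)
V + y(-68, -122) = -7728 - 5 = -7733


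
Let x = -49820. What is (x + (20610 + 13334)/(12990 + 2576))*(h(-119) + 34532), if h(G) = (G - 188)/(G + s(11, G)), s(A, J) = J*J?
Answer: -94005264176555628/54644443 ≈ -1.7203e+9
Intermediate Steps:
s(A, J) = J²
h(G) = (-188 + G)/(G + G²) (h(G) = (G - 188)/(G + G²) = (-188 + G)/(G + G²))
(x + (20610 + 13334)/(12990 + 2576))*(h(-119) + 34532) = (-49820 + (20610 + 13334)/(12990 + 2576))*((-188 - 119)/((-119)*(1 - 119)) + 34532) = (-49820 + 33944/15566)*(-1/119*(-307)/(-118) + 34532) = (-49820 + 33944*(1/15566))*(-1/119*(-1/118)*(-307) + 34532) = (-49820 + 16972/7783)*(-307/14042 + 34532) = -387732088/7783*484898037/14042 = -94005264176555628/54644443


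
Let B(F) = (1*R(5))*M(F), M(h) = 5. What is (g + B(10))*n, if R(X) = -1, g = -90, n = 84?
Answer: -7980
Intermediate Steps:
B(F) = -5 (B(F) = (1*(-1))*5 = -1*5 = -5)
(g + B(10))*n = (-90 - 5)*84 = -95*84 = -7980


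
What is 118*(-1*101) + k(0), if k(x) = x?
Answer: -11918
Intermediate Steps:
118*(-1*101) + k(0) = 118*(-1*101) + 0 = 118*(-101) + 0 = -11918 + 0 = -11918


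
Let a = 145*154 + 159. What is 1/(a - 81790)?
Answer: -1/59301 ≈ -1.6863e-5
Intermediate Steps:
a = 22489 (a = 22330 + 159 = 22489)
1/(a - 81790) = 1/(22489 - 81790) = 1/(-59301) = -1/59301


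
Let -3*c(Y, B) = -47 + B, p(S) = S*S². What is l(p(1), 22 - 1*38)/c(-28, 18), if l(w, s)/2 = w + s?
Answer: -90/29 ≈ -3.1034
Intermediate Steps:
p(S) = S³
c(Y, B) = 47/3 - B/3 (c(Y, B) = -(-47 + B)/3 = 47/3 - B/3)
l(w, s) = 2*s + 2*w (l(w, s) = 2*(w + s) = 2*(s + w) = 2*s + 2*w)
l(p(1), 22 - 1*38)/c(-28, 18) = (2*(22 - 1*38) + 2*1³)/(47/3 - ⅓*18) = (2*(22 - 38) + 2*1)/(47/3 - 6) = (2*(-16) + 2)/(29/3) = (-32 + 2)*(3/29) = -30*3/29 = -90/29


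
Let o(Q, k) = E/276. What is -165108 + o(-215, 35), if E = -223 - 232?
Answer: -45570263/276 ≈ -1.6511e+5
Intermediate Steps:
E = -455
o(Q, k) = -455/276
-165108 + o(-215, 35) = -165108 - 455/276 = -45570263/276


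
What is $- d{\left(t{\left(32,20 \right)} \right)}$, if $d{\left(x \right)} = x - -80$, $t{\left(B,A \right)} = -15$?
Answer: $-65$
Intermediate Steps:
$d{\left(x \right)} = 80 + x$ ($d{\left(x \right)} = x + 80 = 80 + x$)
$- d{\left(t{\left(32,20 \right)} \right)} = - (80 - 15) = \left(-1\right) 65 = -65$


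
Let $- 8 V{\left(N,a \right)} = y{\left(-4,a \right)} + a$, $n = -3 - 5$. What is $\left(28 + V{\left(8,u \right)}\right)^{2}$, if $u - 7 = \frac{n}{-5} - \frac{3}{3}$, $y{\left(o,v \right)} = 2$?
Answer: $\frac{17956}{25} \approx 718.24$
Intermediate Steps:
$n = -8$
$u = \frac{38}{5}$ ($u = 7 - \left(1 - \frac{8}{5}\right) = 7 - - \frac{3}{5} = 7 + \left(\frac{8}{5} - 1\right) = 7 + \frac{3}{5} = \frac{38}{5} \approx 7.6$)
$V{\left(N,a \right)} = - \frac{1}{4} - \frac{a}{8}$ ($V{\left(N,a \right)} = - \frac{2 + a}{8} = - \frac{1}{4} - \frac{a}{8}$)
$\left(28 + V{\left(8,u \right)}\right)^{2} = \left(28 - \frac{6}{5}\right)^{2} = \left(\frac{134}{5}\right)^{2} = \frac{17956}{25}$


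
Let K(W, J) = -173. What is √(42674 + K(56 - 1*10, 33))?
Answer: √42501 ≈ 206.16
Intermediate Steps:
√(42674 + K(56 - 1*10, 33)) = √(42674 - 173) = √42501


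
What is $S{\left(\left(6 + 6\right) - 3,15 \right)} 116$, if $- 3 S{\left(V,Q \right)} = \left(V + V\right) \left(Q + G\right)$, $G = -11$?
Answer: $-2784$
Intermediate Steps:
$S{\left(V,Q \right)} = - \frac{2 V \left(-11 + Q\right)}{3}$ ($S{\left(V,Q \right)} = - \frac{\left(V + V\right) \left(Q - 11\right)}{3} = - \frac{2 V \left(-11 + Q\right)}{3}$)
$S{\left(\left(6 + 6\right) - 3,15 \right)} 116 = \frac{2 \left(\left(6 + 6\right) - 3\right) \left(11 - 15\right)}{3} \cdot 116 = \frac{2 \left(12 - 3\right) \left(11 - 15\right)}{3} \cdot 116 = \frac{2}{3} \cdot 9 \left(-4\right) 116 = \left(-24\right) 116 = -2784$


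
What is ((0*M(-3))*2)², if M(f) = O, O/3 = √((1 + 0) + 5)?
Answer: 0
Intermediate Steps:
O = 3*√6 (O = 3*√((1 + 0) + 5) = 3*√(1 + 5) = 3*√6 ≈ 7.3485)
M(f) = 3*√6
((0*M(-3))*2)² = ((0*(3*√6))*2)² = (0*2)² = 0² = 0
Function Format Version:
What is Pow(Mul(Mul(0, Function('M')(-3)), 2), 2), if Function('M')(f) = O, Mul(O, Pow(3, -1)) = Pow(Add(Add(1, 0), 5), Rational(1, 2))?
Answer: 0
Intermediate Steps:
O = Mul(3, Pow(6, Rational(1, 2))) (O = Mul(3, Pow(Add(Add(1, 0), 5), Rational(1, 2))) = Mul(3, Pow(Add(1, 5), Rational(1, 2))) = Mul(3, Pow(6, Rational(1, 2))) ≈ 7.3485)
Function('M')(f) = Mul(3, Pow(6, Rational(1, 2)))
Pow(Mul(Mul(0, Function('M')(-3)), 2), 2) = Pow(Mul(Mul(0, Mul(3, Pow(6, Rational(1, 2)))), 2), 2) = Pow(Mul(0, 2), 2) = Pow(0, 2) = 0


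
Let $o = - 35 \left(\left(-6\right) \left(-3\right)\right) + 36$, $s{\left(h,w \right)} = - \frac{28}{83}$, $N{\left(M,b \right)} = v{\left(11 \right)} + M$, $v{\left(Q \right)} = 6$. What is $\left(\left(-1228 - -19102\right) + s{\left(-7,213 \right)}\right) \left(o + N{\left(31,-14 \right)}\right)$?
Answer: $- \frac{826317298}{83} \approx -9.9556 \cdot 10^{6}$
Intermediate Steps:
$N{\left(M,b \right)} = 6 + M$
$s{\left(h,w \right)} = - \frac{28}{83}$ ($s{\left(h,w \right)} = \left(-28\right) \frac{1}{83} = - \frac{28}{83}$)
$o = -594$ ($o = \left(-35\right) 18 + 36 = -630 + 36 = -594$)
$\left(\left(-1228 - -19102\right) + s{\left(-7,213 \right)}\right) \left(o + N{\left(31,-14 \right)}\right) = \left(\left(-1228 - -19102\right) - \frac{28}{83}\right) \left(-594 + \left(6 + 31\right)\right) = \left(\left(-1228 + 19102\right) - \frac{28}{83}\right) \left(-594 + 37\right) = \left(17874 - \frac{28}{83}\right) \left(-557\right) = \frac{1483514}{83} \left(-557\right) = - \frac{826317298}{83}$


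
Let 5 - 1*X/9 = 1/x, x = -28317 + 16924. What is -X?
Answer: -512694/11393 ≈ -45.001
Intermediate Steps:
x = -11393
X = 512694/11393 (X = 45 - 9/(-11393) = 45 - 9*(-1/11393) = 45 + 9/11393 = 512694/11393 ≈ 45.001)
-X = -1*512694/11393 = -512694/11393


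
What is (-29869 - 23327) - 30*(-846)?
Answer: -27816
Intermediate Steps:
(-29869 - 23327) - 30*(-846) = -53196 + 25380 = -27816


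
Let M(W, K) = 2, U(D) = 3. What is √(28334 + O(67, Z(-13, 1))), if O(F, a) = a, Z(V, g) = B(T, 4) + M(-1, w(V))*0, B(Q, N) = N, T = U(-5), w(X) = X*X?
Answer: √28338 ≈ 168.34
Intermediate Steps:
w(X) = X²
T = 3
Z(V, g) = 4 (Z(V, g) = 4 + 2*0 = 4 + 0 = 4)
√(28334 + O(67, Z(-13, 1))) = √(28334 + 4) = √28338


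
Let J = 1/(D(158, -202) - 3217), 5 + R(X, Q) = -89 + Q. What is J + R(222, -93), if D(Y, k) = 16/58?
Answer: -17444324/93285 ≈ -187.00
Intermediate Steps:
D(Y, k) = 8/29 (D(Y, k) = 16*(1/58) = 8/29)
R(X, Q) = -94 + Q (R(X, Q) = -5 + (-89 + Q) = -94 + Q)
J = -29/93285 (J = 1/(8/29 - 3217) = 1/(-93285/29) = -29/93285 ≈ -0.00031088)
J + R(222, -93) = -29/93285 + (-94 - 93) = -29/93285 - 187 = -17444324/93285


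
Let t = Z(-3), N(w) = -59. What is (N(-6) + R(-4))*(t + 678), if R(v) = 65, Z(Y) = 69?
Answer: 4482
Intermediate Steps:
t = 69
(N(-6) + R(-4))*(t + 678) = (-59 + 65)*(69 + 678) = 6*747 = 4482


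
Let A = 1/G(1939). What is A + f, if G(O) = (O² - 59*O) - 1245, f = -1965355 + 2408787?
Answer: 1615899465401/3644075 ≈ 4.4343e+5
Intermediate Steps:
f = 443432
G(O) = -1245 + O² - 59*O
A = 1/3644075 (A = 1/(-1245 + 1939² - 59*1939) = 1/(-1245 + 3759721 - 114401) = 1/3644075 ≈ 2.7442e-7)
A + f = 1/3644075 + 443432 = 1615899465401/3644075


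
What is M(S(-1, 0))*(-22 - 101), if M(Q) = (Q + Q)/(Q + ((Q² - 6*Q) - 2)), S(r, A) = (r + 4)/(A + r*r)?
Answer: 369/4 ≈ 92.250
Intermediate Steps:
S(r, A) = (4 + r)/(A + r²)
M(Q) = 2*Q/(-2 + Q² - 5*Q) (M(Q) = (2*Q)/(Q + (-2 + Q² - 6*Q)) = (2*Q)/(-2 + Q² - 5*Q) = 2*Q/(-2 + Q² - 5*Q))
M(S(-1, 0))*(-22 - 101) = (2*((4 - 1)/(0 + (-1)²))/(-2 + ((4 - 1)/(0 + (-1)²))² - 5*(4 - 1)/(0 + (-1)²)))*(-22 - 101) = (2*(3/(0 + 1))/(-2 + (3/(0 + 1))² - 5*3/(0 + 1)))*(-123) = (2*(3/1)/(-2 + (3/1)² - 5*3/1))*(-123) = (2*(1*3)/(-2 + (1*3)² - 5*3))*(-123) = (2*3/(-2 + 3² - 5*3))*(-123) = (2*3/(-2 + 9 - 15))*(-123) = (2*3/(-8))*(-123) = (2*3*(-⅛))*(-123) = -¾*(-123) = 369/4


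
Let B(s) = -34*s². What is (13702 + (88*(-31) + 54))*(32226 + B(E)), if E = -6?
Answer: 341890056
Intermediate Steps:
(13702 + (88*(-31) + 54))*(32226 + B(E)) = (13702 + (88*(-31) + 54))*(32226 - 34*(-6)²) = (13702 + (-2728 + 54))*(32226 - 34*36) = (13702 - 2674)*(32226 - 1224) = 11028*31002 = 341890056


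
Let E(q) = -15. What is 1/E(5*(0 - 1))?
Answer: -1/15 ≈ -0.066667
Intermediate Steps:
1/E(5*(0 - 1)) = 1/(-15) = -1/15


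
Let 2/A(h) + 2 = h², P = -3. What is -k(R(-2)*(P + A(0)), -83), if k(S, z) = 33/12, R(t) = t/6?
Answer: -11/4 ≈ -2.7500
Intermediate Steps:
R(t) = t/6 (R(t) = t*(⅙) = t/6)
A(h) = 2/(-2 + h²)
k(S, z) = 11/4 (k(S, z) = 33*(1/12) = 11/4)
-k(R(-2)*(P + A(0)), -83) = -1*11/4 = -11/4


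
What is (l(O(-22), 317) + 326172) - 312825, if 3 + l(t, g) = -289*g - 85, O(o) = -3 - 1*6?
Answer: -78354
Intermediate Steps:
O(o) = -9 (O(o) = -3 - 6 = -9)
l(t, g) = -88 - 289*g (l(t, g) = -3 + (-289*g - 85) = -3 + (-85 - 289*g) = -88 - 289*g)
(l(O(-22), 317) + 326172) - 312825 = ((-88 - 289*317) + 326172) - 312825 = ((-88 - 91613) + 326172) - 312825 = (-91701 + 326172) - 312825 = 234471 - 312825 = -78354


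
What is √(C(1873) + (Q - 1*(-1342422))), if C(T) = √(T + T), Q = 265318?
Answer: √(1607740 + √3746) ≈ 1268.0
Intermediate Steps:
C(T) = √2*√T (C(T) = √(2*T) = √2*√T)
√(C(1873) + (Q - 1*(-1342422))) = √(√2*√1873 + (265318 - 1*(-1342422))) = √(√3746 + (265318 + 1342422)) = √(√3746 + 1607740) = √(1607740 + √3746)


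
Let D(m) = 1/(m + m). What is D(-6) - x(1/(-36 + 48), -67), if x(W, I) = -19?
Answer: 227/12 ≈ 18.917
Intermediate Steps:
D(m) = 1/(2*m)
D(-6) - x(1/(-36 + 48), -67) = (1/2)/(-6) - 1*(-19) = (1/2)*(-1/6) + 19 = -1/12 + 19 = 227/12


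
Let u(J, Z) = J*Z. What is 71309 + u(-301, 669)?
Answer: -130060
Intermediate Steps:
71309 + u(-301, 669) = 71309 - 301*669 = 71309 - 201369 = -130060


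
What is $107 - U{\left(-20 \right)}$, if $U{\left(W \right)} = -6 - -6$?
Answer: $107$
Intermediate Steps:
$U{\left(W \right)} = 0$ ($U{\left(W \right)} = -6 + 6 = 0$)
$107 - U{\left(-20 \right)} = 107 - 0 = 107 + 0 = 107$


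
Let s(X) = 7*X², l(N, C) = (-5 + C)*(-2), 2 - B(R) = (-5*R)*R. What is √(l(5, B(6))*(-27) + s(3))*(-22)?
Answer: -66*√1069 ≈ -2157.9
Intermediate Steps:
B(R) = 2 + 5*R² (B(R) = 2 - (-5*R)*R = 2 - (-5)*R² = 2 + 5*R²)
l(N, C) = 10 - 2*C
√(l(5, B(6))*(-27) + s(3))*(-22) = √((10 - 2*(2 + 5*6²))*(-27) + 7*3²)*(-22) = √((10 - 2*(2 + 5*36))*(-27) + 7*9)*(-22) = √((10 - 2*(2 + 180))*(-27) + 63)*(-22) = √((10 - 2*182)*(-27) + 63)*(-22) = √((10 - 364)*(-27) + 63)*(-22) = √(-354*(-27) + 63)*(-22) = √(9558 + 63)*(-22) = √9621*(-22) = (3*√1069)*(-22) = -66*√1069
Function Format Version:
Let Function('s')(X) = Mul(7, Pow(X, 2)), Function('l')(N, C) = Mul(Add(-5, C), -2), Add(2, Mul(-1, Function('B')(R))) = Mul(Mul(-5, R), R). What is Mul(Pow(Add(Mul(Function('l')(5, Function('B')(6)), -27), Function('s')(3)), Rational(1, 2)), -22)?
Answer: Mul(-66, Pow(1069, Rational(1, 2))) ≈ -2157.9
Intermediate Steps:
Function('B')(R) = Add(2, Mul(5, Pow(R, 2))) (Function('B')(R) = Add(2, Mul(-1, Mul(Mul(-5, R), R))) = Add(2, Mul(-1, Mul(-5, Pow(R, 2)))) = Add(2, Mul(5, Pow(R, 2))))
Function('l')(N, C) = Add(10, Mul(-2, C))
Mul(Pow(Add(Mul(Function('l')(5, Function('B')(6)), -27), Function('s')(3)), Rational(1, 2)), -22) = Mul(Pow(Add(Mul(Add(10, Mul(-2, Add(2, Mul(5, Pow(6, 2))))), -27), Mul(7, Pow(3, 2))), Rational(1, 2)), -22) = Mul(Pow(Add(Mul(Add(10, Mul(-2, Add(2, Mul(5, 36)))), -27), Mul(7, 9)), Rational(1, 2)), -22) = Mul(Pow(Add(Mul(Add(10, Mul(-2, Add(2, 180))), -27), 63), Rational(1, 2)), -22) = Mul(Pow(Add(Mul(Add(10, Mul(-2, 182)), -27), 63), Rational(1, 2)), -22) = Mul(Pow(Add(Mul(Add(10, -364), -27), 63), Rational(1, 2)), -22) = Mul(Pow(Add(Mul(-354, -27), 63), Rational(1, 2)), -22) = Mul(Pow(Add(9558, 63), Rational(1, 2)), -22) = Mul(Pow(9621, Rational(1, 2)), -22) = Mul(Mul(3, Pow(1069, Rational(1, 2))), -22) = Mul(-66, Pow(1069, Rational(1, 2)))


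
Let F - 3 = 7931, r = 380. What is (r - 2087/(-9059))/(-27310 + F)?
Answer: -3444507/175527184 ≈ -0.019624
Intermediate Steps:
F = 7934 (F = 3 + 7931 = 7934)
(r - 2087/(-9059))/(-27310 + F) = (380 - 2087/(-9059))/(-27310 + 7934) = (380 - 2087*(-1/9059))/(-19376) = (380 + 2087/9059)*(-1/19376) = (3444507/9059)*(-1/19376) = -3444507/175527184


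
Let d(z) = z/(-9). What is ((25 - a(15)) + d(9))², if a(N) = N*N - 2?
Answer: 39601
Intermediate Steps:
d(z) = -z/9 (d(z) = z*(-⅑) = -z/9)
a(N) = -2 + N² (a(N) = N² - 2 = -2 + N²)
((25 - a(15)) + d(9))² = ((25 - (-2 + 15²)) - ⅑*9)² = ((25 - (-2 + 225)) - 1)² = ((25 - 1*223) - 1)² = ((25 - 223) - 1)² = (-198 - 1)² = (-199)² = 39601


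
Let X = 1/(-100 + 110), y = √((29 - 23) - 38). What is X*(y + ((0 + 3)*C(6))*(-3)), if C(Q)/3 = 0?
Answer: 2*I*√2/5 ≈ 0.56569*I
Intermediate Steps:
C(Q) = 0 (C(Q) = 3*0 = 0)
y = 4*I*√2 (y = √(6 - 38) = √(-32) = 4*I*√2 ≈ 5.6569*I)
X = ⅒ (X = 1/10 = ⅒ ≈ 0.10000)
X*(y + ((0 + 3)*C(6))*(-3)) = (4*I*√2 + ((0 + 3)*0)*(-3))/10 = (4*I*√2 + (3*0)*(-3))/10 = (4*I*√2 + 0*(-3))/10 = (4*I*√2 + 0)/10 = (4*I*√2)/10 = 2*I*√2/5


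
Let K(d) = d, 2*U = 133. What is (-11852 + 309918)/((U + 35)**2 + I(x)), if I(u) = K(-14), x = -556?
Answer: 1192264/41153 ≈ 28.971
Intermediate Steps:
U = 133/2 (U = (1/2)*133 = 133/2 ≈ 66.500)
I(u) = -14
(-11852 + 309918)/((U + 35)**2 + I(x)) = (-11852 + 309918)/((133/2 + 35)**2 - 14) = 298066/((203/2)**2 - 14) = 298066/(41209/4 - 14) = 298066/(41153/4) = 298066*(4/41153) = 1192264/41153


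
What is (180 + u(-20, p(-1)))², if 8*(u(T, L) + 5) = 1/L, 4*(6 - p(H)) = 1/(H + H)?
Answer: 73547776/2401 ≈ 30632.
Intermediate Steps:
p(H) = 6 - 1/(8*H) (p(H) = 6 - 1/(4*(H + H)) = 6 - 1/(2*H)/4 = 6 - 1/(8*H))
u(T, L) = -5 + 1/(8*L) (u(T, L) = -5 + (1/L)/8 = -5 + 1/(8*L))
(180 + u(-20, p(-1)))² = (180 + (-5 + 1/(8*(6 - ⅛/(-1)))))² = (180 + (-5 + 1/(8*(6 - ⅛*(-1)))))² = (180 + (-5 + 1/(8*(6 + ⅛))))² = (180 + (-5 + 1/(8*(49/8))))² = (180 + (-5 + (⅛)*(8/49)))² = (180 + (-5 + 1/49))² = (180 - 244/49)² = (8576/49)² = 73547776/2401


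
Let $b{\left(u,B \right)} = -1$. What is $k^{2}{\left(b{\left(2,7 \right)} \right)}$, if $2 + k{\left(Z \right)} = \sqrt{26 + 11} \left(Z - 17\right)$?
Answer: $11992 + 72 \sqrt{37} \approx 12430.0$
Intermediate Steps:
$k{\left(Z \right)} = -2 + \sqrt{37} \left(-17 + Z\right)$ ($k{\left(Z \right)} = -2 + \sqrt{26 + 11} \left(Z - 17\right) = -2 + \sqrt{37} \left(-17 + Z\right)$)
$k^{2}{\left(b{\left(2,7 \right)} \right)} = \left(-2 - 17 \sqrt{37} - \sqrt{37}\right)^{2} = \left(-2 - 18 \sqrt{37}\right)^{2}$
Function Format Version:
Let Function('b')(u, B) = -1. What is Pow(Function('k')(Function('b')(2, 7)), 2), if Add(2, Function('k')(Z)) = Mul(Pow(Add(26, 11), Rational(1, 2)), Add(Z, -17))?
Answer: Add(11992, Mul(72, Pow(37, Rational(1, 2)))) ≈ 12430.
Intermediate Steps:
Function('k')(Z) = Add(-2, Mul(Pow(37, Rational(1, 2)), Add(-17, Z))) (Function('k')(Z) = Add(-2, Mul(Pow(Add(26, 11), Rational(1, 2)), Add(Z, -17))) = Add(-2, Mul(Pow(37, Rational(1, 2)), Add(-17, Z))))
Pow(Function('k')(Function('b')(2, 7)), 2) = Pow(Add(-2, Mul(-17, Pow(37, Rational(1, 2))), Mul(-1, Pow(37, Rational(1, 2)))), 2) = Pow(Add(-2, Mul(-18, Pow(37, Rational(1, 2)))), 2)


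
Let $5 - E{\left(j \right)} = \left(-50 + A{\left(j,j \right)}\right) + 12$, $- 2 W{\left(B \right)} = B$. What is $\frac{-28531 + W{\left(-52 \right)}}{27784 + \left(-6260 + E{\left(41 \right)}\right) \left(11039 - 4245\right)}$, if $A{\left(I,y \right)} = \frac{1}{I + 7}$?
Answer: $\frac{684120}{1013055733} \approx 0.0006753$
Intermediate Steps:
$A{\left(I,y \right)} = \frac{1}{7 + I}$
$W{\left(B \right)} = - \frac{B}{2}$
$E{\left(j \right)} = 43 - \frac{1}{7 + j}$ ($E{\left(j \right)} = 5 - \left(\left(-50 + \frac{1}{7 + j}\right) + 12\right) = 5 - \left(-38 + \frac{1}{7 + j}\right) = 5 + \left(38 - \frac{1}{7 + j}\right) = 43 - \frac{1}{7 + j}$)
$\frac{-28531 + W{\left(-52 \right)}}{27784 + \left(-6260 + E{\left(41 \right)}\right) \left(11039 - 4245\right)} = \frac{-28531 - -26}{27784 + \left(-6260 + \frac{300 + 43 \cdot 41}{7 + 41}\right) \left(11039 - 4245\right)} = \frac{-28531 + 26}{27784 + \left(-6260 + \frac{300 + 1763}{48}\right) 6794} = - \frac{28505}{27784 + \left(-6260 + \frac{1}{48} \cdot 2063\right) 6794} = - \frac{28505}{27784 + \left(-6260 + \frac{2063}{48}\right) 6794} = - \frac{28505}{27784 - \frac{1013722549}{24}} = - \frac{28505}{- \frac{1013055733}{24}} = \left(-28505\right) \left(- \frac{24}{1013055733}\right) = \frac{684120}{1013055733}$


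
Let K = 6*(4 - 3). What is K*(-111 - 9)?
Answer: -720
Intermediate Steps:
K = 6 (K = 6*1 = 6)
K*(-111 - 9) = 6*(-111 - 9) = 6*(-120) = -720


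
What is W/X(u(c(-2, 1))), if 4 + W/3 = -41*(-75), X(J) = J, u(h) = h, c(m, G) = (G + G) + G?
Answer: 3071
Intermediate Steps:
c(m, G) = 3*G (c(m, G) = 2*G + G = 3*G)
W = 9213 (W = -12 + 3*(-41*(-75)) = -12 + 3*(-1*(-3075)) = -12 + 3*3075 = -12 + 9225 = 9213)
W/X(u(c(-2, 1))) = 9213/((3*1)) = 9213/3 = 9213*(1/3) = 3071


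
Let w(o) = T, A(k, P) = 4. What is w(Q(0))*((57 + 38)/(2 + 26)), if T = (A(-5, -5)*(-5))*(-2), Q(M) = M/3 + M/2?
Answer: 950/7 ≈ 135.71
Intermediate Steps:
Q(M) = 5*M/6 (Q(M) = M*(⅓) + M*(½) = M/3 + M/2 = 5*M/6)
T = 40 (T = (4*(-5))*(-2) = -20*(-2) = 40)
w(o) = 40
w(Q(0))*((57 + 38)/(2 + 26)) = 40*((57 + 38)/(2 + 26)) = 40*(95/28) = 950/7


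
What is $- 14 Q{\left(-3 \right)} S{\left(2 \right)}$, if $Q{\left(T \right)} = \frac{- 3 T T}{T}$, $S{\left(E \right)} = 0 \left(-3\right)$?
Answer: $0$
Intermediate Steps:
$S{\left(E \right)} = 0$
$Q{\left(T \right)} = - 3 T$ ($Q{\left(T \right)} = \frac{\left(-3\right) T^{2}}{T} = - 3 T$)
$- 14 Q{\left(-3 \right)} S{\left(2 \right)} = - 14 \left(\left(-3\right) \left(-3\right)\right) 0 = \left(-14\right) 9 \cdot 0 = \left(-126\right) 0 = 0$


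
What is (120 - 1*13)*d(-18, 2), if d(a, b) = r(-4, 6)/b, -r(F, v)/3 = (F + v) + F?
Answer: 321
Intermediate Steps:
r(F, v) = -6*F - 3*v (r(F, v) = -3*((F + v) + F) = -3*(v + 2*F) = -6*F - 3*v)
d(a, b) = 6/b (d(a, b) = (-6*(-4) - 3*6)/b = (24 - 18)/b = 6/b)
(120 - 1*13)*d(-18, 2) = (120 - 1*13)*(6/2) = (120 - 13)*(6*(½)) = 107*3 = 321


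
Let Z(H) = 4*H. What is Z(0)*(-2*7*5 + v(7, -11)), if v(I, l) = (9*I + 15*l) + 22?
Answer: 0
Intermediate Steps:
v(I, l) = 22 + 9*I + 15*l
Z(0)*(-2*7*5 + v(7, -11)) = (4*0)*(-2*7*5 + (22 + 9*7 + 15*(-11))) = 0*(-14*5 + (22 + 63 - 165)) = 0*(-70 - 80) = 0*(-150) = 0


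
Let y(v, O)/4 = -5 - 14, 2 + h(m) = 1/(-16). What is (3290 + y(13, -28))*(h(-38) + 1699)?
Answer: 43631657/8 ≈ 5.4540e+6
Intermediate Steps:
h(m) = -33/16 (h(m) = -2 + 1/(-16) = -2 - 1/16 = -33/16)
y(v, O) = -76 (y(v, O) = 4*(-5 - 14) = 4*(-19) = -76)
(3290 + y(13, -28))*(h(-38) + 1699) = (3290 - 76)*(-33/16 + 1699) = 3214*(27151/16) = 43631657/8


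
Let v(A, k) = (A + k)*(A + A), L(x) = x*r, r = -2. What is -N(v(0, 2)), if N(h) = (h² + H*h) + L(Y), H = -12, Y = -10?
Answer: -20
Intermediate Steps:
L(x) = -2*x (L(x) = x*(-2) = -2*x)
v(A, k) = 2*A*(A + k) (v(A, k) = (A + k)*(2*A) = 2*A*(A + k))
N(h) = 20 + h² - 12*h (N(h) = (h² - 12*h) - 2*(-10) = (h² - 12*h) + 20 = 20 + h² - 12*h)
-N(v(0, 2)) = -(20 + (2*0*(0 + 2))² - 24*0*(0 + 2)) = -(20 + (2*0*2)² - 24*0*2) = -(20 + 0² - 12*0) = -(20 + 0 + 0) = -1*20 = -20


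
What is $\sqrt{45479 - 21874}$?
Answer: $\sqrt{23605} \approx 153.64$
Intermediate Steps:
$\sqrt{45479 - 21874} = \sqrt{23605}$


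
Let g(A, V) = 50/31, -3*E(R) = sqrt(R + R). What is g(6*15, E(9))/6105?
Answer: 10/37851 ≈ 0.00026419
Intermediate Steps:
E(R) = -sqrt(2)*sqrt(R)/3 (E(R) = -sqrt(R + R)/3 = -sqrt(2)*sqrt(R)/3)
g(A, V) = 50/31 (g(A, V) = 50*(1/31) = 50/31)
g(6*15, E(9))/6105 = (50/31)/6105 = (50/31)*(1/6105) = 10/37851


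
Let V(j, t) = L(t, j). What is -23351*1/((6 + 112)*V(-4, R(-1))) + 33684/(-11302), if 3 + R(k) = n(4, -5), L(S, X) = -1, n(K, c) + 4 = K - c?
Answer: 129969145/666818 ≈ 194.91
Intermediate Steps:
n(K, c) = -4 + K - c (n(K, c) = -4 + (K - c) = -4 + K - c)
R(k) = 2 (R(k) = -3 + (-4 + 4 - 1*(-5)) = -3 + (-4 + 4 + 5) = -3 + 5 = 2)
V(j, t) = -1
-23351*1/((6 + 112)*V(-4, R(-1))) + 33684/(-11302) = -23351*(-1/(6 + 112)) + 33684/(-11302) = -23351/(118*(-1)) + 33684*(-1/11302) = -23351/(-118) - 16842/5651 = -23351*(-1/118) - 16842/5651 = 23351/118 - 16842/5651 = 129969145/666818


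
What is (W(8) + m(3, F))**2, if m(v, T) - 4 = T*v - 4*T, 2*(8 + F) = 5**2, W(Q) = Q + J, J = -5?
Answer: 25/4 ≈ 6.2500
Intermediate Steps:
W(Q) = -5 + Q (W(Q) = Q - 5 = -5 + Q)
F = 9/2 (F = -8 + (1/2)*5**2 = -8 + (1/2)*25 = -8 + 25/2 = 9/2 ≈ 4.5000)
m(v, T) = 4 - 4*T + T*v (m(v, T) = 4 + (T*v - 4*T) = 4 + (-4*T + T*v) = 4 - 4*T + T*v)
(W(8) + m(3, F))**2 = ((-5 + 8) + (4 - 4*9/2 + (9/2)*3))**2 = (3 + (4 - 18 + 27/2))**2 = (3 - 1/2)**2 = (5/2)**2 = 25/4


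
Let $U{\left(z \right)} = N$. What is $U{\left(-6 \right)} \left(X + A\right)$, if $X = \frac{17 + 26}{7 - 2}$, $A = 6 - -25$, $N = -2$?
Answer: $- \frac{396}{5} \approx -79.2$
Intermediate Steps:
$U{\left(z \right)} = -2$
$A = 31$ ($A = 6 + 25 = 31$)
$X = \frac{43}{5} \approx 8.6$
$U{\left(-6 \right)} \left(X + A\right) = - 2 \left(\frac{43}{5} + 31\right) = \left(-2\right) \frac{198}{5} = - \frac{396}{5}$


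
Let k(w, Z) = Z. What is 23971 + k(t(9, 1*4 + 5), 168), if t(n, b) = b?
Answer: 24139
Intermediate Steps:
23971 + k(t(9, 1*4 + 5), 168) = 23971 + 168 = 24139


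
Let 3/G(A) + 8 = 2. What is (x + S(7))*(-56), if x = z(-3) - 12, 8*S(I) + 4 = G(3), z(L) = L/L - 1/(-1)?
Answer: 1183/2 ≈ 591.50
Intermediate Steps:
G(A) = -1/2 (G(A) = 3/(-8 + 2) = 3/(-6) = 3*(-1/6) = -1/2)
z(L) = 2 (z(L) = 1 - 1*(-1) = 1 + 1 = 2)
S(I) = -9/16 (S(I) = -1/2 + (1/8)*(-1/2) = -1/2 - 1/16 = -9/16)
x = -10 (x = 2 - 12 = -10)
(x + S(7))*(-56) = (-10 - 9/16)*(-56) = -169/16*(-56) = 1183/2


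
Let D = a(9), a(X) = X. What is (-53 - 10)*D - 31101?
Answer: -31668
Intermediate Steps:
D = 9
(-53 - 10)*D - 31101 = (-53 - 10)*9 - 31101 = -63*9 - 31101 = -567 - 31101 = -31668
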